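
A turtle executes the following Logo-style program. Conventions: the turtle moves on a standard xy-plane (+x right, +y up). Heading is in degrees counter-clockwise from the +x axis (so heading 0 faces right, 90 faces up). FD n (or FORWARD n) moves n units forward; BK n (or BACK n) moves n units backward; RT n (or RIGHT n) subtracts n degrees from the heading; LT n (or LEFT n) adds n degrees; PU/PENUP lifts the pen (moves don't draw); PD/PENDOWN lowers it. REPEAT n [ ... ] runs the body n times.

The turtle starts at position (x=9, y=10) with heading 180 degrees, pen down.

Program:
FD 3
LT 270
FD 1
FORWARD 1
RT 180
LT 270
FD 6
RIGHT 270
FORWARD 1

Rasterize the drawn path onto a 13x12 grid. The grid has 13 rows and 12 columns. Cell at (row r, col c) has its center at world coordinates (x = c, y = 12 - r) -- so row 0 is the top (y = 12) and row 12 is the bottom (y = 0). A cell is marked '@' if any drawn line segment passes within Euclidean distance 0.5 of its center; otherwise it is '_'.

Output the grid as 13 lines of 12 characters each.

Segment 0: (9,10) -> (6,10)
Segment 1: (6,10) -> (6,11)
Segment 2: (6,11) -> (6,12)
Segment 3: (6,12) -> (0,12)
Segment 4: (0,12) -> (-0,11)

Answer: @@@@@@@_____
@_____@_____
______@@@@__
____________
____________
____________
____________
____________
____________
____________
____________
____________
____________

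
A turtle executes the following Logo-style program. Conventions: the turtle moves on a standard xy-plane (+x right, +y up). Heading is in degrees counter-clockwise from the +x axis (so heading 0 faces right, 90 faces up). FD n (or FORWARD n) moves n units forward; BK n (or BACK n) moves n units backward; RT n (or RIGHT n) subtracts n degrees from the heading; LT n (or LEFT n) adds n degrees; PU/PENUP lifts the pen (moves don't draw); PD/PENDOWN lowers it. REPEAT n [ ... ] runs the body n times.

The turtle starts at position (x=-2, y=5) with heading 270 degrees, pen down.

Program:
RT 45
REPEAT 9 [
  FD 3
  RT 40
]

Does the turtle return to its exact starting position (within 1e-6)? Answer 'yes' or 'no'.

Answer: yes

Derivation:
Executing turtle program step by step:
Start: pos=(-2,5), heading=270, pen down
RT 45: heading 270 -> 225
REPEAT 9 [
  -- iteration 1/9 --
  FD 3: (-2,5) -> (-4.121,2.879) [heading=225, draw]
  RT 40: heading 225 -> 185
  -- iteration 2/9 --
  FD 3: (-4.121,2.879) -> (-7.11,2.617) [heading=185, draw]
  RT 40: heading 185 -> 145
  -- iteration 3/9 --
  FD 3: (-7.11,2.617) -> (-9.567,4.338) [heading=145, draw]
  RT 40: heading 145 -> 105
  -- iteration 4/9 --
  FD 3: (-9.567,4.338) -> (-10.344,7.236) [heading=105, draw]
  RT 40: heading 105 -> 65
  -- iteration 5/9 --
  FD 3: (-10.344,7.236) -> (-9.076,9.955) [heading=65, draw]
  RT 40: heading 65 -> 25
  -- iteration 6/9 --
  FD 3: (-9.076,9.955) -> (-6.357,11.222) [heading=25, draw]
  RT 40: heading 25 -> 345
  -- iteration 7/9 --
  FD 3: (-6.357,11.222) -> (-3.459,10.446) [heading=345, draw]
  RT 40: heading 345 -> 305
  -- iteration 8/9 --
  FD 3: (-3.459,10.446) -> (-1.739,7.989) [heading=305, draw]
  RT 40: heading 305 -> 265
  -- iteration 9/9 --
  FD 3: (-1.739,7.989) -> (-2,5) [heading=265, draw]
  RT 40: heading 265 -> 225
]
Final: pos=(-2,5), heading=225, 9 segment(s) drawn

Start position: (-2, 5)
Final position: (-2, 5)
Distance = 0; < 1e-6 -> CLOSED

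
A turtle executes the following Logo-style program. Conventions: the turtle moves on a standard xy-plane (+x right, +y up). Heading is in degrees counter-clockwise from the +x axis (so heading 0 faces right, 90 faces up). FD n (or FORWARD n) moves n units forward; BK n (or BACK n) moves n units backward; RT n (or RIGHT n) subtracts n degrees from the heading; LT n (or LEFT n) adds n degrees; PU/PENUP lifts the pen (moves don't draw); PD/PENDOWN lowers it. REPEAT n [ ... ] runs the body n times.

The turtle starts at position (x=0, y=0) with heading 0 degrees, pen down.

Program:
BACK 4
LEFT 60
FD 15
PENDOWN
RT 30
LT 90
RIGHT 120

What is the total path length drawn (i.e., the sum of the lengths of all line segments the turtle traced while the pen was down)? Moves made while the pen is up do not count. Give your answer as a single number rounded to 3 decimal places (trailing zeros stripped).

Answer: 19

Derivation:
Executing turtle program step by step:
Start: pos=(0,0), heading=0, pen down
BK 4: (0,0) -> (-4,0) [heading=0, draw]
LT 60: heading 0 -> 60
FD 15: (-4,0) -> (3.5,12.99) [heading=60, draw]
PD: pen down
RT 30: heading 60 -> 30
LT 90: heading 30 -> 120
RT 120: heading 120 -> 0
Final: pos=(3.5,12.99), heading=0, 2 segment(s) drawn

Segment lengths:
  seg 1: (0,0) -> (-4,0), length = 4
  seg 2: (-4,0) -> (3.5,12.99), length = 15
Total = 19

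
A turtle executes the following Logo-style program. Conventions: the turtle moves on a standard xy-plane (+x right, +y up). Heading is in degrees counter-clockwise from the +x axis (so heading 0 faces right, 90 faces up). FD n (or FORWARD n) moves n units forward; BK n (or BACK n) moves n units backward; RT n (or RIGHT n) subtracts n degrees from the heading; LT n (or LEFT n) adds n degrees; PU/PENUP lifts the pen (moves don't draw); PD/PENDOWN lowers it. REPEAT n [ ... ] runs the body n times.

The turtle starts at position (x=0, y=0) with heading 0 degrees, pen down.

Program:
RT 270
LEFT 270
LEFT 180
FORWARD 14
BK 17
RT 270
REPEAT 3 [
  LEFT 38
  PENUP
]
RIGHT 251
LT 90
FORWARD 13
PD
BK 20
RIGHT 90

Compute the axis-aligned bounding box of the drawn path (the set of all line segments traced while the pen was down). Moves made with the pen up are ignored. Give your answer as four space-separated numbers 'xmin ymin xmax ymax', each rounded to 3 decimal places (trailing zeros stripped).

Answer: -14 -8.866 8.119 4.774

Derivation:
Executing turtle program step by step:
Start: pos=(0,0), heading=0, pen down
RT 270: heading 0 -> 90
LT 270: heading 90 -> 0
LT 180: heading 0 -> 180
FD 14: (0,0) -> (-14,0) [heading=180, draw]
BK 17: (-14,0) -> (3,0) [heading=180, draw]
RT 270: heading 180 -> 270
REPEAT 3 [
  -- iteration 1/3 --
  LT 38: heading 270 -> 308
  PU: pen up
  -- iteration 2/3 --
  LT 38: heading 308 -> 346
  PU: pen up
  -- iteration 3/3 --
  LT 38: heading 346 -> 24
  PU: pen up
]
RT 251: heading 24 -> 133
LT 90: heading 133 -> 223
FD 13: (3,0) -> (-6.508,-8.866) [heading=223, move]
PD: pen down
BK 20: (-6.508,-8.866) -> (8.119,4.774) [heading=223, draw]
RT 90: heading 223 -> 133
Final: pos=(8.119,4.774), heading=133, 3 segment(s) drawn

Segment endpoints: x in {-14, -6.508, 0, 3, 8.119}, y in {-8.866, 0, 0, 0, 4.774}
xmin=-14, ymin=-8.866, xmax=8.119, ymax=4.774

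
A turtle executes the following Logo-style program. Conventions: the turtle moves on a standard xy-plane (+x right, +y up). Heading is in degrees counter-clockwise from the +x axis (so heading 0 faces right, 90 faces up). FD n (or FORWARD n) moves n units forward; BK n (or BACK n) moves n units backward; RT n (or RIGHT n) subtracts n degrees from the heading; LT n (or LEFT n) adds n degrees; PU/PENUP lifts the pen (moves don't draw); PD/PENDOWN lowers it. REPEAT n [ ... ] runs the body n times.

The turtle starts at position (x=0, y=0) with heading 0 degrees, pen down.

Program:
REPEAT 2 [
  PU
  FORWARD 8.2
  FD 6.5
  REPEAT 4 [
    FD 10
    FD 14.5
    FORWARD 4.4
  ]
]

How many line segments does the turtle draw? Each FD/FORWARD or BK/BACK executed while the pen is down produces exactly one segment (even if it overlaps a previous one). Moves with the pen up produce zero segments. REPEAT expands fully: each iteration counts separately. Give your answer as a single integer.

Answer: 0

Derivation:
Executing turtle program step by step:
Start: pos=(0,0), heading=0, pen down
REPEAT 2 [
  -- iteration 1/2 --
  PU: pen up
  FD 8.2: (0,0) -> (8.2,0) [heading=0, move]
  FD 6.5: (8.2,0) -> (14.7,0) [heading=0, move]
  REPEAT 4 [
    -- iteration 1/4 --
    FD 10: (14.7,0) -> (24.7,0) [heading=0, move]
    FD 14.5: (24.7,0) -> (39.2,0) [heading=0, move]
    FD 4.4: (39.2,0) -> (43.6,0) [heading=0, move]
    -- iteration 2/4 --
    FD 10: (43.6,0) -> (53.6,0) [heading=0, move]
    FD 14.5: (53.6,0) -> (68.1,0) [heading=0, move]
    FD 4.4: (68.1,0) -> (72.5,0) [heading=0, move]
    -- iteration 3/4 --
    FD 10: (72.5,0) -> (82.5,0) [heading=0, move]
    FD 14.5: (82.5,0) -> (97,0) [heading=0, move]
    FD 4.4: (97,0) -> (101.4,0) [heading=0, move]
    -- iteration 4/4 --
    FD 10: (101.4,0) -> (111.4,0) [heading=0, move]
    FD 14.5: (111.4,0) -> (125.9,0) [heading=0, move]
    FD 4.4: (125.9,0) -> (130.3,0) [heading=0, move]
  ]
  -- iteration 2/2 --
  PU: pen up
  FD 8.2: (130.3,0) -> (138.5,0) [heading=0, move]
  FD 6.5: (138.5,0) -> (145,0) [heading=0, move]
  REPEAT 4 [
    -- iteration 1/4 --
    FD 10: (145,0) -> (155,0) [heading=0, move]
    FD 14.5: (155,0) -> (169.5,0) [heading=0, move]
    FD 4.4: (169.5,0) -> (173.9,0) [heading=0, move]
    -- iteration 2/4 --
    FD 10: (173.9,0) -> (183.9,0) [heading=0, move]
    FD 14.5: (183.9,0) -> (198.4,0) [heading=0, move]
    FD 4.4: (198.4,0) -> (202.8,0) [heading=0, move]
    -- iteration 3/4 --
    FD 10: (202.8,0) -> (212.8,0) [heading=0, move]
    FD 14.5: (212.8,0) -> (227.3,0) [heading=0, move]
    FD 4.4: (227.3,0) -> (231.7,0) [heading=0, move]
    -- iteration 4/4 --
    FD 10: (231.7,0) -> (241.7,0) [heading=0, move]
    FD 14.5: (241.7,0) -> (256.2,0) [heading=0, move]
    FD 4.4: (256.2,0) -> (260.6,0) [heading=0, move]
  ]
]
Final: pos=(260.6,0), heading=0, 0 segment(s) drawn
Segments drawn: 0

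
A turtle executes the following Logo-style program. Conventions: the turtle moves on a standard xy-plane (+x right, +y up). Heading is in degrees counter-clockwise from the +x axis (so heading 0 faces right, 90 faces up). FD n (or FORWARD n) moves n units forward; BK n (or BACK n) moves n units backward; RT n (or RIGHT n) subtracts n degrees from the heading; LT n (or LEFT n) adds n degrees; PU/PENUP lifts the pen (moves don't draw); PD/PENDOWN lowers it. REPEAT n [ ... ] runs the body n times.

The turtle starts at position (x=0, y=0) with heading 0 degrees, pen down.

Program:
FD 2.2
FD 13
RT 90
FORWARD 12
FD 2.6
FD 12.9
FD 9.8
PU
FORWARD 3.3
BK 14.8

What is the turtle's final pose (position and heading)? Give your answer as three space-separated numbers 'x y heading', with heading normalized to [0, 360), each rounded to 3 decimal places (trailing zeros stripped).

Executing turtle program step by step:
Start: pos=(0,0), heading=0, pen down
FD 2.2: (0,0) -> (2.2,0) [heading=0, draw]
FD 13: (2.2,0) -> (15.2,0) [heading=0, draw]
RT 90: heading 0 -> 270
FD 12: (15.2,0) -> (15.2,-12) [heading=270, draw]
FD 2.6: (15.2,-12) -> (15.2,-14.6) [heading=270, draw]
FD 12.9: (15.2,-14.6) -> (15.2,-27.5) [heading=270, draw]
FD 9.8: (15.2,-27.5) -> (15.2,-37.3) [heading=270, draw]
PU: pen up
FD 3.3: (15.2,-37.3) -> (15.2,-40.6) [heading=270, move]
BK 14.8: (15.2,-40.6) -> (15.2,-25.8) [heading=270, move]
Final: pos=(15.2,-25.8), heading=270, 6 segment(s) drawn

Answer: 15.2 -25.8 270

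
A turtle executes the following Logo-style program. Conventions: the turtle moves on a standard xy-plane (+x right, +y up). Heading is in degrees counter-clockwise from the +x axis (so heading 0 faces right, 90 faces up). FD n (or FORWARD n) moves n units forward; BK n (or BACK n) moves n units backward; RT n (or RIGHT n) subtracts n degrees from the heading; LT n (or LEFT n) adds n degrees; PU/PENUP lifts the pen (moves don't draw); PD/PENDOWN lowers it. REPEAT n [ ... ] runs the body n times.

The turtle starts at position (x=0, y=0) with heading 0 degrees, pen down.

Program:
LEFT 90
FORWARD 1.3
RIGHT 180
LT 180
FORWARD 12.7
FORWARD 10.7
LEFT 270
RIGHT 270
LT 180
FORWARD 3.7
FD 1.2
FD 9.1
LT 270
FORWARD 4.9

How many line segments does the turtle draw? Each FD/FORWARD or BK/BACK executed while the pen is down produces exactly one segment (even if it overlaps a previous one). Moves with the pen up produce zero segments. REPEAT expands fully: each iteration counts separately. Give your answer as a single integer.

Executing turtle program step by step:
Start: pos=(0,0), heading=0, pen down
LT 90: heading 0 -> 90
FD 1.3: (0,0) -> (0,1.3) [heading=90, draw]
RT 180: heading 90 -> 270
LT 180: heading 270 -> 90
FD 12.7: (0,1.3) -> (0,14) [heading=90, draw]
FD 10.7: (0,14) -> (0,24.7) [heading=90, draw]
LT 270: heading 90 -> 0
RT 270: heading 0 -> 90
LT 180: heading 90 -> 270
FD 3.7: (0,24.7) -> (0,21) [heading=270, draw]
FD 1.2: (0,21) -> (0,19.8) [heading=270, draw]
FD 9.1: (0,19.8) -> (0,10.7) [heading=270, draw]
LT 270: heading 270 -> 180
FD 4.9: (0,10.7) -> (-4.9,10.7) [heading=180, draw]
Final: pos=(-4.9,10.7), heading=180, 7 segment(s) drawn
Segments drawn: 7

Answer: 7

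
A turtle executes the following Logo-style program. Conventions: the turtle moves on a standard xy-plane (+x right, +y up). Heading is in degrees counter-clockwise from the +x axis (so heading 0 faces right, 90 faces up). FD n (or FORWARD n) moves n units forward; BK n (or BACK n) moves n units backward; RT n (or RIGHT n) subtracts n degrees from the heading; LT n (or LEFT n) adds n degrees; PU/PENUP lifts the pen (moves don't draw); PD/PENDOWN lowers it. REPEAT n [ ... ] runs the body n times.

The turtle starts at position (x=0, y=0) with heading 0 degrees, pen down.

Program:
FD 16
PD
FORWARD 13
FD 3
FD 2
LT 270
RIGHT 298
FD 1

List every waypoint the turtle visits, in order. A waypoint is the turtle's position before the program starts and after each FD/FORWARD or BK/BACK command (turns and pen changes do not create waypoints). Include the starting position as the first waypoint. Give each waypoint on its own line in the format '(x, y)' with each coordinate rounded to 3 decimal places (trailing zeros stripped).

Executing turtle program step by step:
Start: pos=(0,0), heading=0, pen down
FD 16: (0,0) -> (16,0) [heading=0, draw]
PD: pen down
FD 13: (16,0) -> (29,0) [heading=0, draw]
FD 3: (29,0) -> (32,0) [heading=0, draw]
FD 2: (32,0) -> (34,0) [heading=0, draw]
LT 270: heading 0 -> 270
RT 298: heading 270 -> 332
FD 1: (34,0) -> (34.883,-0.469) [heading=332, draw]
Final: pos=(34.883,-0.469), heading=332, 5 segment(s) drawn
Waypoints (6 total):
(0, 0)
(16, 0)
(29, 0)
(32, 0)
(34, 0)
(34.883, -0.469)

Answer: (0, 0)
(16, 0)
(29, 0)
(32, 0)
(34, 0)
(34.883, -0.469)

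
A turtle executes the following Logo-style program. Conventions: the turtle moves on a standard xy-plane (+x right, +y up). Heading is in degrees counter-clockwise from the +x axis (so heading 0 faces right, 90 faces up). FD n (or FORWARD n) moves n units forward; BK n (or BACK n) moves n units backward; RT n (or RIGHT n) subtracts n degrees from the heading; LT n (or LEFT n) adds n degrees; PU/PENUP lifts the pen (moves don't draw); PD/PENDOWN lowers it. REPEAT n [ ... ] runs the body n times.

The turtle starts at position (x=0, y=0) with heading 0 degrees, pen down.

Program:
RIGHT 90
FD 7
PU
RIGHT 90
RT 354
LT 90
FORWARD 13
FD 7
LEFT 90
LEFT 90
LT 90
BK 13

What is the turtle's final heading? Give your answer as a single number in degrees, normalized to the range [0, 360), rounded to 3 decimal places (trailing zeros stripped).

Executing turtle program step by step:
Start: pos=(0,0), heading=0, pen down
RT 90: heading 0 -> 270
FD 7: (0,0) -> (0,-7) [heading=270, draw]
PU: pen up
RT 90: heading 270 -> 180
RT 354: heading 180 -> 186
LT 90: heading 186 -> 276
FD 13: (0,-7) -> (1.359,-19.929) [heading=276, move]
FD 7: (1.359,-19.929) -> (2.091,-26.89) [heading=276, move]
LT 90: heading 276 -> 6
LT 90: heading 6 -> 96
LT 90: heading 96 -> 186
BK 13: (2.091,-26.89) -> (15.019,-25.532) [heading=186, move]
Final: pos=(15.019,-25.532), heading=186, 1 segment(s) drawn

Answer: 186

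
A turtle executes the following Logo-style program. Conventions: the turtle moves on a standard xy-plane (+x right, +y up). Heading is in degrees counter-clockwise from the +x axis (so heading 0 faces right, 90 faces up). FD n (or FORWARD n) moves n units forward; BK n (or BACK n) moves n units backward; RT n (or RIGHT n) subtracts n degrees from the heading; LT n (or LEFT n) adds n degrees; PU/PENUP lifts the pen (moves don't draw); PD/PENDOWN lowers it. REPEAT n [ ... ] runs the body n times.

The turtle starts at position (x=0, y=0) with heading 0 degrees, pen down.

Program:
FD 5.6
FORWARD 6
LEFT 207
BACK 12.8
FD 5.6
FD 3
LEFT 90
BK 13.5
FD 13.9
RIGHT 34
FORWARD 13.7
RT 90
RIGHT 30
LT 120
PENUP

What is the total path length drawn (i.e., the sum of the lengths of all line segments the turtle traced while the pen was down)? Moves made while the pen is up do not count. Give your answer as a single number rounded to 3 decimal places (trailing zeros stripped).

Executing turtle program step by step:
Start: pos=(0,0), heading=0, pen down
FD 5.6: (0,0) -> (5.6,0) [heading=0, draw]
FD 6: (5.6,0) -> (11.6,0) [heading=0, draw]
LT 207: heading 0 -> 207
BK 12.8: (11.6,0) -> (23.005,5.811) [heading=207, draw]
FD 5.6: (23.005,5.811) -> (18.015,3.269) [heading=207, draw]
FD 3: (18.015,3.269) -> (15.342,1.907) [heading=207, draw]
LT 90: heading 207 -> 297
BK 13.5: (15.342,1.907) -> (9.213,13.935) [heading=297, draw]
FD 13.9: (9.213,13.935) -> (15.524,1.55) [heading=297, draw]
RT 34: heading 297 -> 263
FD 13.7: (15.524,1.55) -> (13.854,-12.048) [heading=263, draw]
RT 90: heading 263 -> 173
RT 30: heading 173 -> 143
LT 120: heading 143 -> 263
PU: pen up
Final: pos=(13.854,-12.048), heading=263, 8 segment(s) drawn

Segment lengths:
  seg 1: (0,0) -> (5.6,0), length = 5.6
  seg 2: (5.6,0) -> (11.6,0), length = 6
  seg 3: (11.6,0) -> (23.005,5.811), length = 12.8
  seg 4: (23.005,5.811) -> (18.015,3.269), length = 5.6
  seg 5: (18.015,3.269) -> (15.342,1.907), length = 3
  seg 6: (15.342,1.907) -> (9.213,13.935), length = 13.5
  seg 7: (9.213,13.935) -> (15.524,1.55), length = 13.9
  seg 8: (15.524,1.55) -> (13.854,-12.048), length = 13.7
Total = 74.1

Answer: 74.1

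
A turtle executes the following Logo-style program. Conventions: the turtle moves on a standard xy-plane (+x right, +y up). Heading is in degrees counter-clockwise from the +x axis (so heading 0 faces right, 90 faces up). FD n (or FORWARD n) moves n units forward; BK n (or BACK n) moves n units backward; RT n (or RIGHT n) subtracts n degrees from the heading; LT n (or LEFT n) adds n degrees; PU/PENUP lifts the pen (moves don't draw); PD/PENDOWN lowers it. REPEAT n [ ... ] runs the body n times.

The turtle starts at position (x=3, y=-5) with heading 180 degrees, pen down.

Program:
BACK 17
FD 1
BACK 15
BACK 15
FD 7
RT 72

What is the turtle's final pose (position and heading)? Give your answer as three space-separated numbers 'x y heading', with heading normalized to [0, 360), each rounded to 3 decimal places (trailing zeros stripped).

Executing turtle program step by step:
Start: pos=(3,-5), heading=180, pen down
BK 17: (3,-5) -> (20,-5) [heading=180, draw]
FD 1: (20,-5) -> (19,-5) [heading=180, draw]
BK 15: (19,-5) -> (34,-5) [heading=180, draw]
BK 15: (34,-5) -> (49,-5) [heading=180, draw]
FD 7: (49,-5) -> (42,-5) [heading=180, draw]
RT 72: heading 180 -> 108
Final: pos=(42,-5), heading=108, 5 segment(s) drawn

Answer: 42 -5 108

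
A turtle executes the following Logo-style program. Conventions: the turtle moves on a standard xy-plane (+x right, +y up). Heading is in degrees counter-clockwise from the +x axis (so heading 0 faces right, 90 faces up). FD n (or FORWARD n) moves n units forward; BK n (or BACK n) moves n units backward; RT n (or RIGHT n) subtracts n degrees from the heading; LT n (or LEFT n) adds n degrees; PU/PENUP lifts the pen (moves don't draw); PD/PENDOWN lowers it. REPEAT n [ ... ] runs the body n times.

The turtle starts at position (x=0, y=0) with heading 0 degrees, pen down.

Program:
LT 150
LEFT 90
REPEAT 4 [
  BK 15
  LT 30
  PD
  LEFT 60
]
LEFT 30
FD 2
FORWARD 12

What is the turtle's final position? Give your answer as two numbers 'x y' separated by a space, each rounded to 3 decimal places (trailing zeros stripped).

Answer: 0 -14

Derivation:
Executing turtle program step by step:
Start: pos=(0,0), heading=0, pen down
LT 150: heading 0 -> 150
LT 90: heading 150 -> 240
REPEAT 4 [
  -- iteration 1/4 --
  BK 15: (0,0) -> (7.5,12.99) [heading=240, draw]
  LT 30: heading 240 -> 270
  PD: pen down
  LT 60: heading 270 -> 330
  -- iteration 2/4 --
  BK 15: (7.5,12.99) -> (-5.49,20.49) [heading=330, draw]
  LT 30: heading 330 -> 0
  PD: pen down
  LT 60: heading 0 -> 60
  -- iteration 3/4 --
  BK 15: (-5.49,20.49) -> (-12.99,7.5) [heading=60, draw]
  LT 30: heading 60 -> 90
  PD: pen down
  LT 60: heading 90 -> 150
  -- iteration 4/4 --
  BK 15: (-12.99,7.5) -> (0,0) [heading=150, draw]
  LT 30: heading 150 -> 180
  PD: pen down
  LT 60: heading 180 -> 240
]
LT 30: heading 240 -> 270
FD 2: (0,0) -> (0,-2) [heading=270, draw]
FD 12: (0,-2) -> (0,-14) [heading=270, draw]
Final: pos=(0,-14), heading=270, 6 segment(s) drawn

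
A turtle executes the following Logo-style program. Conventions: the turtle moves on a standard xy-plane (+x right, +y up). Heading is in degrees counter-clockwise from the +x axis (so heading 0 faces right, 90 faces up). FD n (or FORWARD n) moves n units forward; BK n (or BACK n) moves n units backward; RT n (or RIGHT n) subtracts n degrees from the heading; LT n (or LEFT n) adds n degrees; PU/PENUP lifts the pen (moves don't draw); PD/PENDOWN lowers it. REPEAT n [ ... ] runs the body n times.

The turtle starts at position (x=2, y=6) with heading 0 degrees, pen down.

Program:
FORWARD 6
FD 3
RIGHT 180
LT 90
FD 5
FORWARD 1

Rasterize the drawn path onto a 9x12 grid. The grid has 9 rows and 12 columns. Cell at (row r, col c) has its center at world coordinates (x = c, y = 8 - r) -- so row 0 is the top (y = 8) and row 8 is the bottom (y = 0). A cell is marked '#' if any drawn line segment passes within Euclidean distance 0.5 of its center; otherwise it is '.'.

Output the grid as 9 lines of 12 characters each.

Segment 0: (2,6) -> (8,6)
Segment 1: (8,6) -> (11,6)
Segment 2: (11,6) -> (11,1)
Segment 3: (11,1) -> (11,0)

Answer: ............
............
..##########
...........#
...........#
...........#
...........#
...........#
...........#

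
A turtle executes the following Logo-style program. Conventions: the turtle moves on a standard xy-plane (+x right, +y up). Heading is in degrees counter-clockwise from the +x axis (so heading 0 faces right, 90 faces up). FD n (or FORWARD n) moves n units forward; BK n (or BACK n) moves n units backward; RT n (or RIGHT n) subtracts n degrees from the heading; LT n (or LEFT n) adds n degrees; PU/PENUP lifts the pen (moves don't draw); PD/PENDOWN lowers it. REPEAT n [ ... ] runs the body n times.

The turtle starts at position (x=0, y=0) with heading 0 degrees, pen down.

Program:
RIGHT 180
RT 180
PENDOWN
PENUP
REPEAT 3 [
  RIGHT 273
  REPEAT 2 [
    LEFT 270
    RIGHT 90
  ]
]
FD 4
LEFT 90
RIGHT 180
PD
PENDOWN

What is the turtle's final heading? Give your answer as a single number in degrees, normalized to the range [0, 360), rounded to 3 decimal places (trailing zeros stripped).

Executing turtle program step by step:
Start: pos=(0,0), heading=0, pen down
RT 180: heading 0 -> 180
RT 180: heading 180 -> 0
PD: pen down
PU: pen up
REPEAT 3 [
  -- iteration 1/3 --
  RT 273: heading 0 -> 87
  REPEAT 2 [
    -- iteration 1/2 --
    LT 270: heading 87 -> 357
    RT 90: heading 357 -> 267
    -- iteration 2/2 --
    LT 270: heading 267 -> 177
    RT 90: heading 177 -> 87
  ]
  -- iteration 2/3 --
  RT 273: heading 87 -> 174
  REPEAT 2 [
    -- iteration 1/2 --
    LT 270: heading 174 -> 84
    RT 90: heading 84 -> 354
    -- iteration 2/2 --
    LT 270: heading 354 -> 264
    RT 90: heading 264 -> 174
  ]
  -- iteration 3/3 --
  RT 273: heading 174 -> 261
  REPEAT 2 [
    -- iteration 1/2 --
    LT 270: heading 261 -> 171
    RT 90: heading 171 -> 81
    -- iteration 2/2 --
    LT 270: heading 81 -> 351
    RT 90: heading 351 -> 261
  ]
]
FD 4: (0,0) -> (-0.626,-3.951) [heading=261, move]
LT 90: heading 261 -> 351
RT 180: heading 351 -> 171
PD: pen down
PD: pen down
Final: pos=(-0.626,-3.951), heading=171, 0 segment(s) drawn

Answer: 171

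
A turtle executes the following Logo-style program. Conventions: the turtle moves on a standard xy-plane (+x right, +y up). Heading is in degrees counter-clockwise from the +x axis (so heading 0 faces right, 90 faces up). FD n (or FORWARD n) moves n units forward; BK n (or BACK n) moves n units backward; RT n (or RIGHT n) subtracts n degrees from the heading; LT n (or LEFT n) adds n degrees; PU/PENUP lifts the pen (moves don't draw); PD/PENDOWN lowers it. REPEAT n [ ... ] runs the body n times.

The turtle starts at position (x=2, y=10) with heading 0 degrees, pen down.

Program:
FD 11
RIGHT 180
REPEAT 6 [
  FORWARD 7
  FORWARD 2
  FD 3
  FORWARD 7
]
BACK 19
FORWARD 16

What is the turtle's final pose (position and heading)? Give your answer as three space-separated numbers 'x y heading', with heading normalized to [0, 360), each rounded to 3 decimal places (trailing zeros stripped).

Answer: -98 10 180

Derivation:
Executing turtle program step by step:
Start: pos=(2,10), heading=0, pen down
FD 11: (2,10) -> (13,10) [heading=0, draw]
RT 180: heading 0 -> 180
REPEAT 6 [
  -- iteration 1/6 --
  FD 7: (13,10) -> (6,10) [heading=180, draw]
  FD 2: (6,10) -> (4,10) [heading=180, draw]
  FD 3: (4,10) -> (1,10) [heading=180, draw]
  FD 7: (1,10) -> (-6,10) [heading=180, draw]
  -- iteration 2/6 --
  FD 7: (-6,10) -> (-13,10) [heading=180, draw]
  FD 2: (-13,10) -> (-15,10) [heading=180, draw]
  FD 3: (-15,10) -> (-18,10) [heading=180, draw]
  FD 7: (-18,10) -> (-25,10) [heading=180, draw]
  -- iteration 3/6 --
  FD 7: (-25,10) -> (-32,10) [heading=180, draw]
  FD 2: (-32,10) -> (-34,10) [heading=180, draw]
  FD 3: (-34,10) -> (-37,10) [heading=180, draw]
  FD 7: (-37,10) -> (-44,10) [heading=180, draw]
  -- iteration 4/6 --
  FD 7: (-44,10) -> (-51,10) [heading=180, draw]
  FD 2: (-51,10) -> (-53,10) [heading=180, draw]
  FD 3: (-53,10) -> (-56,10) [heading=180, draw]
  FD 7: (-56,10) -> (-63,10) [heading=180, draw]
  -- iteration 5/6 --
  FD 7: (-63,10) -> (-70,10) [heading=180, draw]
  FD 2: (-70,10) -> (-72,10) [heading=180, draw]
  FD 3: (-72,10) -> (-75,10) [heading=180, draw]
  FD 7: (-75,10) -> (-82,10) [heading=180, draw]
  -- iteration 6/6 --
  FD 7: (-82,10) -> (-89,10) [heading=180, draw]
  FD 2: (-89,10) -> (-91,10) [heading=180, draw]
  FD 3: (-91,10) -> (-94,10) [heading=180, draw]
  FD 7: (-94,10) -> (-101,10) [heading=180, draw]
]
BK 19: (-101,10) -> (-82,10) [heading=180, draw]
FD 16: (-82,10) -> (-98,10) [heading=180, draw]
Final: pos=(-98,10), heading=180, 27 segment(s) drawn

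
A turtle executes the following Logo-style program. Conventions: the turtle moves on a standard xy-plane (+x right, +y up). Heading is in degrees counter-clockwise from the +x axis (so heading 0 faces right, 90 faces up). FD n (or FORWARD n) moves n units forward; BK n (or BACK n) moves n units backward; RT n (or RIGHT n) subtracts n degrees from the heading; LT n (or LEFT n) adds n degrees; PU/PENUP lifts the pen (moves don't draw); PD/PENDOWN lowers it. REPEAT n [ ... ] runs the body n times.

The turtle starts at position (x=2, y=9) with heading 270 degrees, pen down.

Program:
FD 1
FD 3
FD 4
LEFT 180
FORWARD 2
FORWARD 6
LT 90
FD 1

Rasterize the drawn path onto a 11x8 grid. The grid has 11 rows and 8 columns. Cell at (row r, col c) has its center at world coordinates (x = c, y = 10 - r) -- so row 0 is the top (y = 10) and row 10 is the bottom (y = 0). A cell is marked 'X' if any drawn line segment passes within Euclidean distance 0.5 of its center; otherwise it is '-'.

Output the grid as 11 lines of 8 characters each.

Answer: --------
-XX-----
--X-----
--X-----
--X-----
--X-----
--X-----
--X-----
--X-----
--X-----
--------

Derivation:
Segment 0: (2,9) -> (2,8)
Segment 1: (2,8) -> (2,5)
Segment 2: (2,5) -> (2,1)
Segment 3: (2,1) -> (2,3)
Segment 4: (2,3) -> (2,9)
Segment 5: (2,9) -> (1,9)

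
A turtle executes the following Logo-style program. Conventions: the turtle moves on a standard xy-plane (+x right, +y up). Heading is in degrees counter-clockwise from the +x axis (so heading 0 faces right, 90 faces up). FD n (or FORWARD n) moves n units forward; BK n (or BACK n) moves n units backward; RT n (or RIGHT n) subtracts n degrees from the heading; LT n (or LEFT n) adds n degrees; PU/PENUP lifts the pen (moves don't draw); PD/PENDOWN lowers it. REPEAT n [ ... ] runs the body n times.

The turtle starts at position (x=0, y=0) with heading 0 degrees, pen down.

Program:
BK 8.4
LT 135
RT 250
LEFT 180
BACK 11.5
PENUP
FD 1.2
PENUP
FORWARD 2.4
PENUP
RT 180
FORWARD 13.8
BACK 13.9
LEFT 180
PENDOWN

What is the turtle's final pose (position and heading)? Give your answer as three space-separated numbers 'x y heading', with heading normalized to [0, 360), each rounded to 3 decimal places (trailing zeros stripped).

Executing turtle program step by step:
Start: pos=(0,0), heading=0, pen down
BK 8.4: (0,0) -> (-8.4,0) [heading=0, draw]
LT 135: heading 0 -> 135
RT 250: heading 135 -> 245
LT 180: heading 245 -> 65
BK 11.5: (-8.4,0) -> (-13.26,-10.423) [heading=65, draw]
PU: pen up
FD 1.2: (-13.26,-10.423) -> (-12.753,-9.335) [heading=65, move]
PU: pen up
FD 2.4: (-12.753,-9.335) -> (-11.739,-7.16) [heading=65, move]
PU: pen up
RT 180: heading 65 -> 245
FD 13.8: (-11.739,-7.16) -> (-17.571,-19.667) [heading=245, move]
BK 13.9: (-17.571,-19.667) -> (-11.696,-7.069) [heading=245, move]
LT 180: heading 245 -> 65
PD: pen down
Final: pos=(-11.696,-7.069), heading=65, 2 segment(s) drawn

Answer: -11.696 -7.069 65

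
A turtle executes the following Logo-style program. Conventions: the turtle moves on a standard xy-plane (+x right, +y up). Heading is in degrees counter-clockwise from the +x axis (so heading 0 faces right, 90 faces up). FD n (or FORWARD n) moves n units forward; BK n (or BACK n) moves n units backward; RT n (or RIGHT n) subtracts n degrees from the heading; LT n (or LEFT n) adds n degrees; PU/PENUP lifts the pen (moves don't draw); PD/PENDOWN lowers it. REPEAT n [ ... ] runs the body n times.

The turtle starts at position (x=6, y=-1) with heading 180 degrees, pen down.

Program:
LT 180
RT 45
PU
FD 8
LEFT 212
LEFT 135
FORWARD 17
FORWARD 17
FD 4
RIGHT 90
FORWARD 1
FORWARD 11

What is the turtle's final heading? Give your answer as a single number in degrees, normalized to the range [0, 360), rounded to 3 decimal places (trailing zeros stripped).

Executing turtle program step by step:
Start: pos=(6,-1), heading=180, pen down
LT 180: heading 180 -> 0
RT 45: heading 0 -> 315
PU: pen up
FD 8: (6,-1) -> (11.657,-6.657) [heading=315, move]
LT 212: heading 315 -> 167
LT 135: heading 167 -> 302
FD 17: (11.657,-6.657) -> (20.665,-21.074) [heading=302, move]
FD 17: (20.665,-21.074) -> (29.674,-35.49) [heading=302, move]
FD 4: (29.674,-35.49) -> (31.794,-38.883) [heading=302, move]
RT 90: heading 302 -> 212
FD 1: (31.794,-38.883) -> (30.946,-39.413) [heading=212, move]
FD 11: (30.946,-39.413) -> (21.617,-45.242) [heading=212, move]
Final: pos=(21.617,-45.242), heading=212, 0 segment(s) drawn

Answer: 212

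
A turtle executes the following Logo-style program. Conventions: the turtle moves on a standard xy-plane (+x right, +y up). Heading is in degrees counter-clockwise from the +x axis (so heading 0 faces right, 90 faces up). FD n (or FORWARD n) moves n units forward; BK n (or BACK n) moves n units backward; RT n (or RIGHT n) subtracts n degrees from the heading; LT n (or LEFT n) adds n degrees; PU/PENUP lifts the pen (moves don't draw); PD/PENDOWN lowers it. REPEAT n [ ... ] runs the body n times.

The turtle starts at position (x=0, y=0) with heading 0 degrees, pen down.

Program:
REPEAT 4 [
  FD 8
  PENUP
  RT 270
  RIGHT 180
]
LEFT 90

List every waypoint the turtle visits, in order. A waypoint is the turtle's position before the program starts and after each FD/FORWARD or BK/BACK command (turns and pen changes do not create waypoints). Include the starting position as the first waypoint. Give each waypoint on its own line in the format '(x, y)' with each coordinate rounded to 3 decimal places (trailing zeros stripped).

Answer: (0, 0)
(8, 0)
(8, -8)
(0, -8)
(0, 0)

Derivation:
Executing turtle program step by step:
Start: pos=(0,0), heading=0, pen down
REPEAT 4 [
  -- iteration 1/4 --
  FD 8: (0,0) -> (8,0) [heading=0, draw]
  PU: pen up
  RT 270: heading 0 -> 90
  RT 180: heading 90 -> 270
  -- iteration 2/4 --
  FD 8: (8,0) -> (8,-8) [heading=270, move]
  PU: pen up
  RT 270: heading 270 -> 0
  RT 180: heading 0 -> 180
  -- iteration 3/4 --
  FD 8: (8,-8) -> (0,-8) [heading=180, move]
  PU: pen up
  RT 270: heading 180 -> 270
  RT 180: heading 270 -> 90
  -- iteration 4/4 --
  FD 8: (0,-8) -> (0,0) [heading=90, move]
  PU: pen up
  RT 270: heading 90 -> 180
  RT 180: heading 180 -> 0
]
LT 90: heading 0 -> 90
Final: pos=(0,0), heading=90, 1 segment(s) drawn
Waypoints (5 total):
(0, 0)
(8, 0)
(8, -8)
(0, -8)
(0, 0)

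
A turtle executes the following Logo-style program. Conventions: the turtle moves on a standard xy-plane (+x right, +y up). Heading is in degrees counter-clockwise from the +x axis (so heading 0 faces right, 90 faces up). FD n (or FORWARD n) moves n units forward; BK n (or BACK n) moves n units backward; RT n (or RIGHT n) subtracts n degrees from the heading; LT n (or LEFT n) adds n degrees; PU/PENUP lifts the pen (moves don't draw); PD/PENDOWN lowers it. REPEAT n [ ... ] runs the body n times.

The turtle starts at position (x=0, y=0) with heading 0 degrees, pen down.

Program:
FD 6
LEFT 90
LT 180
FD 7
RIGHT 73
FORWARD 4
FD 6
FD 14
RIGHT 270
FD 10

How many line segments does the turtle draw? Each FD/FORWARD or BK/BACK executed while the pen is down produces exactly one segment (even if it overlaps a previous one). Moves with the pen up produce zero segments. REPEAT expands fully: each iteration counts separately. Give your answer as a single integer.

Answer: 6

Derivation:
Executing turtle program step by step:
Start: pos=(0,0), heading=0, pen down
FD 6: (0,0) -> (6,0) [heading=0, draw]
LT 90: heading 0 -> 90
LT 180: heading 90 -> 270
FD 7: (6,0) -> (6,-7) [heading=270, draw]
RT 73: heading 270 -> 197
FD 4: (6,-7) -> (2.175,-8.169) [heading=197, draw]
FD 6: (2.175,-8.169) -> (-3.563,-9.924) [heading=197, draw]
FD 14: (-3.563,-9.924) -> (-16.951,-14.017) [heading=197, draw]
RT 270: heading 197 -> 287
FD 10: (-16.951,-14.017) -> (-14.028,-23.58) [heading=287, draw]
Final: pos=(-14.028,-23.58), heading=287, 6 segment(s) drawn
Segments drawn: 6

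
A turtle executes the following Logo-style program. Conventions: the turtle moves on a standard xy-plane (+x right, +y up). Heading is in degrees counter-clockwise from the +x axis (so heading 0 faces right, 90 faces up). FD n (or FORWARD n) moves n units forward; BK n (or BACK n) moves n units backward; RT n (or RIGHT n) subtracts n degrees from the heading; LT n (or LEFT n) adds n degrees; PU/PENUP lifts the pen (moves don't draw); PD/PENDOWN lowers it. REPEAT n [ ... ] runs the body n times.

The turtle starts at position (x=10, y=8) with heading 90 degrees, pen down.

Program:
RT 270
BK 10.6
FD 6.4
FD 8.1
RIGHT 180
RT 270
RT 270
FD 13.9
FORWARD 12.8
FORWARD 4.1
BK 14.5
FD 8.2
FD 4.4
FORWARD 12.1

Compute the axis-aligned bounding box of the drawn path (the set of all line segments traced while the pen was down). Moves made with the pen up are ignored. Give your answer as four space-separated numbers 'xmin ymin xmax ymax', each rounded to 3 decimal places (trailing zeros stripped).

Answer: -34.9 8 20.6 8

Derivation:
Executing turtle program step by step:
Start: pos=(10,8), heading=90, pen down
RT 270: heading 90 -> 180
BK 10.6: (10,8) -> (20.6,8) [heading=180, draw]
FD 6.4: (20.6,8) -> (14.2,8) [heading=180, draw]
FD 8.1: (14.2,8) -> (6.1,8) [heading=180, draw]
RT 180: heading 180 -> 0
RT 270: heading 0 -> 90
RT 270: heading 90 -> 180
FD 13.9: (6.1,8) -> (-7.8,8) [heading=180, draw]
FD 12.8: (-7.8,8) -> (-20.6,8) [heading=180, draw]
FD 4.1: (-20.6,8) -> (-24.7,8) [heading=180, draw]
BK 14.5: (-24.7,8) -> (-10.2,8) [heading=180, draw]
FD 8.2: (-10.2,8) -> (-18.4,8) [heading=180, draw]
FD 4.4: (-18.4,8) -> (-22.8,8) [heading=180, draw]
FD 12.1: (-22.8,8) -> (-34.9,8) [heading=180, draw]
Final: pos=(-34.9,8), heading=180, 10 segment(s) drawn

Segment endpoints: x in {-34.9, -24.7, -22.8, -20.6, -18.4, -10.2, -7.8, 6.1, 10, 14.2, 20.6}, y in {8, 8, 8, 8, 8, 8, 8, 8, 8}
xmin=-34.9, ymin=8, xmax=20.6, ymax=8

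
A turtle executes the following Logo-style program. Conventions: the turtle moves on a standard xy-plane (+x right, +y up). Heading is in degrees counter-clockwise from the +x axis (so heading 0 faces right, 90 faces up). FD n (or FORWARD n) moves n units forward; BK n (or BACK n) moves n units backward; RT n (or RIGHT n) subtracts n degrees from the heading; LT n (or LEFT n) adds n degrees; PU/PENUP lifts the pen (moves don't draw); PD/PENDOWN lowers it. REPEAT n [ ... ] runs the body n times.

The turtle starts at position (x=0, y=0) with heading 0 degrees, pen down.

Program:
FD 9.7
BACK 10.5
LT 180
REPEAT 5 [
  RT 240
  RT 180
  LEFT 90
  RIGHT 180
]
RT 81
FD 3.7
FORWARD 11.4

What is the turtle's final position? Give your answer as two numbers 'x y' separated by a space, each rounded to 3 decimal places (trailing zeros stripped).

Answer: 4.611 14.097

Derivation:
Executing turtle program step by step:
Start: pos=(0,0), heading=0, pen down
FD 9.7: (0,0) -> (9.7,0) [heading=0, draw]
BK 10.5: (9.7,0) -> (-0.8,0) [heading=0, draw]
LT 180: heading 0 -> 180
REPEAT 5 [
  -- iteration 1/5 --
  RT 240: heading 180 -> 300
  RT 180: heading 300 -> 120
  LT 90: heading 120 -> 210
  RT 180: heading 210 -> 30
  -- iteration 2/5 --
  RT 240: heading 30 -> 150
  RT 180: heading 150 -> 330
  LT 90: heading 330 -> 60
  RT 180: heading 60 -> 240
  -- iteration 3/5 --
  RT 240: heading 240 -> 0
  RT 180: heading 0 -> 180
  LT 90: heading 180 -> 270
  RT 180: heading 270 -> 90
  -- iteration 4/5 --
  RT 240: heading 90 -> 210
  RT 180: heading 210 -> 30
  LT 90: heading 30 -> 120
  RT 180: heading 120 -> 300
  -- iteration 5/5 --
  RT 240: heading 300 -> 60
  RT 180: heading 60 -> 240
  LT 90: heading 240 -> 330
  RT 180: heading 330 -> 150
]
RT 81: heading 150 -> 69
FD 3.7: (-0.8,0) -> (0.526,3.454) [heading=69, draw]
FD 11.4: (0.526,3.454) -> (4.611,14.097) [heading=69, draw]
Final: pos=(4.611,14.097), heading=69, 4 segment(s) drawn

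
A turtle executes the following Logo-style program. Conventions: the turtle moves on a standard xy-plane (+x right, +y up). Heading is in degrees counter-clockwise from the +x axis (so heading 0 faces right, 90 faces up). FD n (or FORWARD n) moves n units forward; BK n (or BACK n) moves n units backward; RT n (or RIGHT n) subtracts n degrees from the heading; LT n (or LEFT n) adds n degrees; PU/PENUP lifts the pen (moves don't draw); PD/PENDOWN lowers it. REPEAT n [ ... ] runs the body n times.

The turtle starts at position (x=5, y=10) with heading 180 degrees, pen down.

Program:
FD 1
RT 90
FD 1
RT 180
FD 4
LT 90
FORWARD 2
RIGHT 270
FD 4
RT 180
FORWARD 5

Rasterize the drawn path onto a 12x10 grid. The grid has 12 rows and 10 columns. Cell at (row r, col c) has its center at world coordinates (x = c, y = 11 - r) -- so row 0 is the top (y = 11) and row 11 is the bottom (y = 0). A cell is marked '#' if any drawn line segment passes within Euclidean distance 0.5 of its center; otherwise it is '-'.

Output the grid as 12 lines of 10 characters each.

Segment 0: (5,10) -> (4,10)
Segment 1: (4,10) -> (4,11)
Segment 2: (4,11) -> (4,7)
Segment 3: (4,7) -> (6,7)
Segment 4: (6,7) -> (6,11)
Segment 5: (6,11) -> (6,6)

Answer: ----#-#---
----###---
----#-#---
----#-#---
----###---
------#---
----------
----------
----------
----------
----------
----------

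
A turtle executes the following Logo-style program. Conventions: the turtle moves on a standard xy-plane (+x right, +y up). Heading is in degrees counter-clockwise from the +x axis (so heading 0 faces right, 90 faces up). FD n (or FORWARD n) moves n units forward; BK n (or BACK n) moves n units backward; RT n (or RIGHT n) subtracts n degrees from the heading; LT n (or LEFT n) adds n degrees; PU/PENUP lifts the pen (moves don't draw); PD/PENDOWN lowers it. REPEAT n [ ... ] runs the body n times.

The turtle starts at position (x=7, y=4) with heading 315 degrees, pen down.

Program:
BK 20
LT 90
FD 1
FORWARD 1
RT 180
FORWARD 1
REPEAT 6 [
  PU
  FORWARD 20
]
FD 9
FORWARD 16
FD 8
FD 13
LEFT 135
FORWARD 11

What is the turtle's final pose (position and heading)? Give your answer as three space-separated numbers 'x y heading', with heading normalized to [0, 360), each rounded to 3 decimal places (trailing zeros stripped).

Answer: -112.815 -98.53 0

Derivation:
Executing turtle program step by step:
Start: pos=(7,4), heading=315, pen down
BK 20: (7,4) -> (-7.142,18.142) [heading=315, draw]
LT 90: heading 315 -> 45
FD 1: (-7.142,18.142) -> (-6.435,18.849) [heading=45, draw]
FD 1: (-6.435,18.849) -> (-5.728,19.556) [heading=45, draw]
RT 180: heading 45 -> 225
FD 1: (-5.728,19.556) -> (-6.435,18.849) [heading=225, draw]
REPEAT 6 [
  -- iteration 1/6 --
  PU: pen up
  FD 20: (-6.435,18.849) -> (-20.577,4.707) [heading=225, move]
  -- iteration 2/6 --
  PU: pen up
  FD 20: (-20.577,4.707) -> (-34.719,-9.435) [heading=225, move]
  -- iteration 3/6 --
  PU: pen up
  FD 20: (-34.719,-9.435) -> (-48.861,-23.577) [heading=225, move]
  -- iteration 4/6 --
  PU: pen up
  FD 20: (-48.861,-23.577) -> (-63.004,-37.719) [heading=225, move]
  -- iteration 5/6 --
  PU: pen up
  FD 20: (-63.004,-37.719) -> (-77.146,-51.861) [heading=225, move]
  -- iteration 6/6 --
  PU: pen up
  FD 20: (-77.146,-51.861) -> (-91.288,-66.004) [heading=225, move]
]
FD 9: (-91.288,-66.004) -> (-97.652,-72.368) [heading=225, move]
FD 16: (-97.652,-72.368) -> (-108.966,-83.681) [heading=225, move]
FD 8: (-108.966,-83.681) -> (-114.622,-89.338) [heading=225, move]
FD 13: (-114.622,-89.338) -> (-123.815,-98.53) [heading=225, move]
LT 135: heading 225 -> 0
FD 11: (-123.815,-98.53) -> (-112.815,-98.53) [heading=0, move]
Final: pos=(-112.815,-98.53), heading=0, 4 segment(s) drawn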